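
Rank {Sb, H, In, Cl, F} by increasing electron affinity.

H is in period 1, group 1; F is in period 2, group 17; Cl is in period 3, group 17; In is in period 5, group 13; Sb is in period 5, group 15.
EA tends to increase across a period and decrease down a group, though the pattern is less regular than for IE or radius.
These span different periods and groups, so the two trends combine.
H > In: period and group pull opposite ways; the down-group shift dominates (73 vs 29 kJ/mol).
Sb > H: period and group pull opposite ways; the across-period shift dominates (103 vs 73 kJ/mol).
F > Sb: relative to Sb, both the across-period and down-group shifts push F's electron affinity up.
Cl > F: this pair runs against the simple trend — see the exception note.
Note the exception: Cl has a higher electron affinity than F, contrary to the simple trend — F's small 2p subshell makes the incoming electron feel strong e⁻–e⁻ repulsion, so Cl actually releases more energy on gaining an electron.
Tabulated electron affinity (kJ/mol): H 73, F 328, Cl 349, In 29, Sb 103.
So from lowest to highest: In < H < Sb < F < Cl.

In < H < Sb < F < Cl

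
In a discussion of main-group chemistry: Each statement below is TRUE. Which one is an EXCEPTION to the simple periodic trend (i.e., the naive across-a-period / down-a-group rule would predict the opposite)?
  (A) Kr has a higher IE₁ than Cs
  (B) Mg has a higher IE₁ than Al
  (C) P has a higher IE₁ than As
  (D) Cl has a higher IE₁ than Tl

(B)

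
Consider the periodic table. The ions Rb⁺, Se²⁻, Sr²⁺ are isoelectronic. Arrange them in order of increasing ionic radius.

Sr²⁺ < Rb⁺ < Se²⁻

All of these have 36 electrons, so size is governed by nuclear charge alone: the more protons, the stronger the pull on the same electron cloud, and the smaller the ion.
Nuclear charges: Sr²⁺ (Z=38), Rb⁺ (Z=37), Se²⁻ (Z=34).
Smallest to largest: Sr²⁺ < Rb⁺ < Se²⁻.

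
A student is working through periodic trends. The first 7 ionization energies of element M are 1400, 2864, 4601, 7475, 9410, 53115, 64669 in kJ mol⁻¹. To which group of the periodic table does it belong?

Look for the largest jump between consecutive ionization energies: IE6/IE5 ≈ 5.6, far larger than any earlier ratio.
That jump marks the point where a core electron is being removed. So the atom has 5 valence electrons.
A main-group element with 5 valence electrons is in group 15.

Group 15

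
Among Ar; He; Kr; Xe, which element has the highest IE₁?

He

He is in period 1, group 18; Ar is in period 3, group 18; Kr is in period 4, group 18; Xe is in period 5, group 18.
First ionization energy rises across a period (greater Z_eff holds electrons more tightly) and falls down a group (valence electrons are farther from the nucleus).
All are in group 18, so first ionization energy increases up the group.
The highest IE₁ among these belongs to He.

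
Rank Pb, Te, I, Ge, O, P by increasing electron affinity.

O is in period 2, group 16; P is in period 3, group 15; Ge is in period 4, group 14; Te is in period 5, group 16; I is in period 5, group 17; Pb is in period 6, group 14.
Electron affinity generally becomes more exothermic across a period toward the halogens and less exothermic down a group.
These span different periods and groups, so the two trends combine.
P > Pb: relative to Pb, both the across-period and down-group shifts push P's electron affinity up.
Ge > P: this pair runs against the simple trend — see the exception note.
O > Ge: relative to Ge, both the across-period and down-group shifts push O's electron affinity up.
Te > O: this pair runs against the simple trend — see the exception note.
I > Te: both are in period 5; the period trend gives I the larger value.
Note the exception: Ge has a higher electron affinity than P, contrary to the simple trend — adding an electron to P's half-filled np³ subshell costs electron-pairing energy.
Note the exception: Te has a higher electron affinity than O, contrary to the simple trend — O's compact 2p subshell gives strong electron–electron repulsion on the added electron.
Tabulated electron affinity (kJ/mol): O 141, P 72, Ge 119, Te 190, I 295, Pb 35.
So from lowest to highest: Pb < P < Ge < O < Te < I.

Pb < P < Ge < O < Te < I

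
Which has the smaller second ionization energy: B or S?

S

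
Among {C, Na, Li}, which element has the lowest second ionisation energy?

C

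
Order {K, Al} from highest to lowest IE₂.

K, Al

Consider each +1 ion: K⁺ is the bare [Ar] core; Al⁺ still has 2 valence electrons.
Core electrons are held far more tightly than valence electrons, so K tops the IE_2 order.
The numbers (kJ/mol): K 3052, Al 1817.
Hence IE_2: Al < K.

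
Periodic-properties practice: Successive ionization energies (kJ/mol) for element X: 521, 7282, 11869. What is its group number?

Look for the largest jump between consecutive ionization energies: IE2/IE1 ≈ 14.0, far larger than any earlier ratio.
That jump marks the point where a core electron is being removed. So the atom has 1 valence electron.
A main-group element with 1 valence electron is in group 1.

Group 1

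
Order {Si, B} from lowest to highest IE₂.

Consider each +1 ion: Si⁺ still has 3 valence electrons; B⁺ still has 2 valence electrons.
All are still removing valence electrons, so compare the +1 ions as you would atoms: IE_2 generally rises across a period (higher Z_eff) and falls down a group (larger shell), subject to the usual subshell exceptions.
Valence configurations: Si⁺ [Ne]3s²3p¹, B⁺ [He]2s².
Approximate IE_2 values (kJ/mol): Si 1577, B 2427.
Overall IE_2 order: Si < B.

Si, B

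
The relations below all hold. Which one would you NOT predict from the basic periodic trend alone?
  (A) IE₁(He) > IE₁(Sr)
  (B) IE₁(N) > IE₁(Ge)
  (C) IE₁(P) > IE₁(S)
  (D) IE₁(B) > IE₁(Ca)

(C)

The general trend: first ionisation energy increases across a period and decreases down a group.
(A) He (period 1, group 18) vs Sr (period 5, group 2): the stated order agrees with the simple trend.
(B) N (period 2, group 15) vs Ge (period 4, group 14): the stated order agrees with the simple trend.
(C) P (period 3, group 15) vs S (period 3, group 16): the stated order contradicts the simple trend.
(D) B (period 2, group 13) vs Ca (period 4, group 2): the stated order agrees with the simple trend.
The exception is (C): S (3p⁴) ionizes more easily than half-filled P (3p³) because the paired 3p electron in S is pushed out by e⁻–e⁻ repulsion.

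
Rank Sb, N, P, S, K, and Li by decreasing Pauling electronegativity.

Smaller atoms with higher effective nuclear charge are more electronegative.
These span different periods and groups, so the two trends combine.
Li > K: they share group 1; the group trend gives Li the larger value.
Sb > Li: the two effects oppose for this pair; the across-period effect wins (2.05 vs 0.98).
P > Sb: they share group 15; the group trend gives P the larger value.
S > P: both are in period 3; the period trend gives S the larger value.
N > S: period and group pull opposite ways; the down-group shift dominates (3.04 vs 2.58).
Tabulated electronegativity (Pauling): Li 0.98, N 3.04, P 2.19, S 2.58, K 0.82, Sb 2.05.
So from highest to lowest: N > S > P > Sb > Li > K.

N > S > P > Sb > Li > K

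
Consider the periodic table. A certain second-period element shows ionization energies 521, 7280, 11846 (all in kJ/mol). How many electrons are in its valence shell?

Look for the largest jump between consecutive ionization energies: IE2/IE1 ≈ 14.0, far larger than any earlier ratio.
That jump marks the point where a core electron is being removed. So the atom has 1 valence electron.

1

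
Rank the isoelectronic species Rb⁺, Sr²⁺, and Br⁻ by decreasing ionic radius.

All of these have 36 electrons, so size is governed by nuclear charge alone: the more protons, the stronger the pull on the same electron cloud, and the smaller the ion.
Nuclear charges: Sr²⁺ (Z=38), Rb⁺ (Z=37), Br⁻ (Z=35).
Largest to smallest: Br⁻ > Rb⁺ > Sr²⁺.

Br⁻ > Rb⁺ > Sr²⁺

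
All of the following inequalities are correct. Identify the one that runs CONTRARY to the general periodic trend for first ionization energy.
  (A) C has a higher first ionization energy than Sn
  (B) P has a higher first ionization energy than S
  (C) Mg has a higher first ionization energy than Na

The general trend: first ionization energy increases across a period and decreases down a group.
(A) C (period 2, group 14) vs Sn (period 5, group 14): the stated order agrees with the simple trend.
(B) P (period 3, group 15) vs S (period 3, group 16): the stated order contradicts the simple trend.
(C) Mg (period 3, group 2) vs Na (period 3, group 1): the stated order agrees with the simple trend.
The exception is (B): S (3p⁴) ionizes more easily than half-filled P (3p³) because the paired 3p electron in S is pushed out by e⁻–e⁻ repulsion.

(B)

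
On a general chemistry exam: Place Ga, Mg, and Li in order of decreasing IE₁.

IE₁ increases left→right with effective nuclear charge and decreases top→bottom as the valence shell moves farther out.
A diagonal step moves right (one effect) and down (the opposite effect) at once.
Ga > Li: the two effects oppose for this pair; the across-period effect wins (579 vs 520 kJ/mol).
Mg > Ga: period and group pull opposite ways; the down-group shift dominates (738 vs 579 kJ/mol).
For reference (kJ/mol): Li 520, Mg 738, Ga 579.
So from highest to lowest: Mg > Ga > Li.

Mg, Ga, Li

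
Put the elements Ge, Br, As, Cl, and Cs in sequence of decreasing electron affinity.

Electron affinity generally becomes more exothermic across a period toward the halogens and less exothermic down a group.
Here both period and group differ, so the two effects have to be weighed against each other.
As > Cs: relative to Cs, both the across-period and down-group shifts push As's electron affinity up.
Ge > As: this pair runs against the simple trend — see the exception note.
Br > Ge: both are in period 4; the period trend gives Br the larger value.
Cl > Br: they share group 17; the group trend gives Cl the larger value.
Note the exception: Ge has a higher electron affinity than As, contrary to the simple trend — adding an electron to As's half-filled 4p³ is unfavourable, so Ge (4p²) has the more exothermic EA.
Approximate values (kJ/mol): Cl 349, Ge 119, As 78, Br 325, Cs 46.
So from highest to lowest: Cl > Br > Ge > As > Cs.

Cl > Br > Ge > As > Cs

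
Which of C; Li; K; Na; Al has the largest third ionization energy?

Li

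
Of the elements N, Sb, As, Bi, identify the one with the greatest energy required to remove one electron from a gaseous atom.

IE₁ increases left→right with effective nuclear charge and decreases top→bottom as the valence shell moves farther out.
All are in group 15, so first ionization energy increases up the group.
The greatest energy required to remove one electron from a gaseous atom among these belongs to N.

N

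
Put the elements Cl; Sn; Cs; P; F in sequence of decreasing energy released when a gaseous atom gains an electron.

Cl, F, Sn, P, Cs

F is in period 2, group 17; P is in period 3, group 15; Cl is in period 3, group 17; Sn is in period 5, group 14; Cs is in period 6, group 1.
EA tends to increase across a period and decrease down a group, though the pattern is less regular than for IE or radius.
These span different periods and groups, so the two trends combine.
P > Cs: relative to Cs, both the across-period and down-group shifts push P's electron affinity up.
Sn > P: this pair runs against the simple trend — see the exception note.
F > Sn: both effects reinforce here, so F is clearly the higher of the two.
Cl > F: this pair runs against the simple trend — see the exception note.
Note the exception: Sn has a higher electron affinity than P, contrary to the simple trend — adding an electron to P's half-filled np³ subshell costs electron-pairing energy.
Note the exception: Cl has a higher electron affinity than F, contrary to the simple trend — F's small 2p subshell makes the incoming electron feel strong e⁻–e⁻ repulsion, so Cl actually releases more energy on gaining an electron.
Tabulated electron affinity (kJ/mol): F 328, P 72, Cl 349, Sn 107, Cs 46.
So from highest to lowest: Cl > F > Sn > P > Cs.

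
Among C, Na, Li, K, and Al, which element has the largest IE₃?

Li

Consider each +2 ion: C²⁺ still has 2 valence electrons; Na²⁺ is already 1 electron into the core; Li²⁺ is already 1 electron into the core; K²⁺ is already 1 electron into the core; Al²⁺ still has 1 valence electron.
Usually core removal costs more than valence removal, but here the competition is close: a tightly held n=2 valence electron can cost more to remove than an n=3 core electron, so the actual values have to decide it.
Valence configurations: C²⁺ [He]2s², Al²⁺ [Ne]3s¹.
The numbers (kJ/mol): C 4620, Na 6910, Li 11815, K 4420, Al 2745.
Putting it together, IE_3: Al < K < C < Na < Li.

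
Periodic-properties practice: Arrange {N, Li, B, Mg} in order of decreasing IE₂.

The second ionization energy removes an electron from the +1 ion. For each element: N⁺ still has 4 valence electrons; Li⁺ is the bare [He] core; B⁺ still has 2 valence electrons; Mg⁺ still has 1 valence electron.
Breaking into a closed-shell core is much more expensive than removing a leftover valence electron — Li has the largest IE_2 here.
Valence configurations: N⁺ [He]2s²2p², B⁺ [He]2s², Mg⁺ [Ne]3s¹.
Tabulated IE_2 (kJ/mol): N 2856, Li 7298, B 2427, Mg 1451.
Hence IE_2: Mg < B < N < Li.

Li, N, B, Mg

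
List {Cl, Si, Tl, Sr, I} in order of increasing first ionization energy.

Sr < Tl < Si < I < Cl

Si is in period 3, group 14; Cl is in period 3, group 17; Sr is in period 5, group 2; I is in period 5, group 17; Tl is in period 6, group 13.
Removing the outermost electron gets harder across a period and easier down a group.
Here both period and group differ, so the two effects have to be weighed against each other.
Tl > Sr: the two effects oppose for this pair; the across-period effect wins (589 vs 550 kJ/mol).
Si > Tl: relative to Tl, both the across-period and down-group shifts push Si's first ionization energy up.
I > Si: the two effects oppose for this pair; the across-period effect wins (1008 vs 786 kJ/mol).
Cl > I: Cl sits above I in group 17, so the down-group effect alone puts Cl higher.
Tabulated first ionization energy (kJ/mol): Si 786, Cl 1251, Sr 550, I 1008, Tl 589.
So from lowest to highest: Sr < Tl < Si < I < Cl.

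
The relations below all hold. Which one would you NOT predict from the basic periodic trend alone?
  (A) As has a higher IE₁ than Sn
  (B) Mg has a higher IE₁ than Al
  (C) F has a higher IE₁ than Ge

(B)

The general trend: IE₁ increases across a period and decreases down a group.
(A) As (period 4, group 15) vs Sn (period 5, group 14): the stated order agrees with the simple trend.
(B) Mg (period 3, group 2) vs Al (period 3, group 13): the stated order contradicts the simple trend.
(C) F (period 2, group 17) vs Ge (period 4, group 14): the stated order agrees with the simple trend.
The exception is (B): Al's single 3p electron is easier to remove than one from Mg's filled 3s².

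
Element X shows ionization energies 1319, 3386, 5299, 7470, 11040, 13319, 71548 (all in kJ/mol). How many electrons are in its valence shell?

6

Look for the largest jump between consecutive ionization energies: IE7/IE6 ≈ 5.4, far larger than any earlier ratio.
That jump marks the point where a core electron is being removed. So the atom has 6 valence electrons.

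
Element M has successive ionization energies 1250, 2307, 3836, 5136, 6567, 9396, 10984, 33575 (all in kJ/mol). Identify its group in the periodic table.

Group 17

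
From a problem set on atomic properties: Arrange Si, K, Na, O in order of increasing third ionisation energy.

Consider each +2 ion: Si²⁺ still has 2 valence electrons; K²⁺ is already 1 electron into the core; Na²⁺ is already 1 electron into the core; O²⁺ still has 4 valence electrons.
Usually core removal costs more than valence removal, but here the competition is close: a tightly held n=2 valence electron can cost more to remove than an n=3 core electron, so the actual values have to decide it.
Valence configurations: Si²⁺ [Ne]3s², O²⁺ [He]2s²2p².
Tabulated IE_3 (kJ/mol): Si 3232, K 4420, Na 6910, O 5300.
Overall IE_3 order: Si < K < O < Na.

Si < K < O < Na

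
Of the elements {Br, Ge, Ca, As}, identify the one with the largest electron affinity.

Br

EA tends to increase across a period and decrease down a group, though the pattern is less regular than for IE or radius.
All lie in period 4; the across-period trend (electron affinity increases left to right) applies, with the exception below.
Note the exception: Ge has a higher electron affinity than As, contrary to the simple trend — adding an electron to As's half-filled 4p³ is unfavourable, so Ge (4p²) has the more exothermic EA.
Tabulated electron affinity (kJ/mol): Ca 2, Ge 119, As 78, Br 325.
The largest electron affinity among these belongs to Br.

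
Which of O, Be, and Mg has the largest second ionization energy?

Consider each +1 ion: O⁺ still has 5 valence electrons; Be⁺ still has 1 valence electron; Mg⁺ still has 1 valence electron.
All are still removing valence electrons, so compare the +1 ions as you would atoms: IE_2 generally rises across a period (higher Z_eff) and falls down a group (larger shell), subject to the usual subshell exceptions.
Valence configurations: O⁺ [He]2s²2p³, Be⁺ [He]2s¹, Mg⁺ [Ne]3s¹.
Tabulated IE_2 (kJ/mol): O 3388, Be 1757, Mg 1451.
Putting it together, IE_2: Mg < Be < O.

O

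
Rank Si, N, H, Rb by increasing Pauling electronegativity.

Rb < Si < H < N

H is in period 1, group 1; N is in period 2, group 15; Si is in period 3, group 14; Rb is in period 5, group 1.
Atoms toward the upper right of the periodic table pull bonding electrons most strongly.
Here both period and group differ, so the two effects have to be weighed against each other.
Si > Rb: both effects reinforce here, so Si is clearly the higher of the two.
H > Si: period and group pull opposite ways; the down-group shift dominates (2.20 vs 1.90).
N > H: the two effects oppose for this pair; the across-period effect wins (3.04 vs 2.20).
For reference (Pauling): H 2.20, N 3.04, Si 1.90, Rb 0.82.
So from lowest to highest: Rb < Si < H < N.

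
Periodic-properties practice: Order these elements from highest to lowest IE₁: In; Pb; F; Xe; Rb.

F > Xe > Pb > In > Rb

Across a period the outer electron is held more tightly (higher IE₁); down a group it sits in a higher shell, more shielded, and comes off more easily.
These span different periods and groups, so the two trends combine.
In > Rb: both are in period 5; the period trend gives In the larger value.
Pb > In: the two effects oppose for this pair; the across-period effect wins (716 vs 558 kJ/mol).
Xe > Pb: relative to Pb, both the across-period and down-group shifts push Xe's first ionization energy up.
F > Xe: period and group pull opposite ways; the down-group shift dominates (1681 vs 1170 kJ/mol).
Approximate values (kJ/mol): F 1681, Rb 403, In 558, Xe 1170, Pb 716.
So from highest to lowest: F > Xe > Pb > In > Rb.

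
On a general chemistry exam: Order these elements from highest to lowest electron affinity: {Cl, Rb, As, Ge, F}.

F is in period 2, group 17; Cl is in period 3, group 17; Ge is in period 4, group 14; As is in period 4, group 15; Rb is in period 5, group 1.
Atoms with high Z_eff and room in the valence shell (especially the halogens) have the most exothermic electron affinities.
Neither a single period nor a single group — weigh both effects.
As > Rb: relative to Rb, both the across-period and down-group shifts push As's electron affinity up.
Ge > As: this pair runs against the simple trend — see the exception note.
F > Ge: both effects reinforce here, so F is clearly the higher of the two.
Cl > F: this pair runs against the simple trend — see the exception note.
Note the exception: Ge has a higher electron affinity than As, contrary to the simple trend — adding an electron to As's half-filled 4p³ is unfavourable, so Ge (4p²) has the more exothermic EA.
Note the exception: Cl has a higher electron affinity than F, contrary to the simple trend — F's small 2p subshell makes the incoming electron feel strong e⁻–e⁻ repulsion, so Cl actually releases more energy on gaining an electron.
Tabulated electron affinity (kJ/mol): F 328, Cl 349, Ge 119, As 78, Rb 47.
So from highest to lowest: Cl > F > Ge > As > Rb.

Cl > F > Ge > As > Rb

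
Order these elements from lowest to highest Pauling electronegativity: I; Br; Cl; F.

I, Br, Cl, F

F is in period 2, group 17; Cl is in period 3, group 17; Br is in period 4, group 17; I is in period 5, group 17.
Smaller atoms with higher effective nuclear charge are more electronegative.
All are in group 17, so electronegativity increases up the group.
So from lowest to highest: I < Br < Cl < F.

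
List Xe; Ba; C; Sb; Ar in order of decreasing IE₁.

Ar > Xe > C > Sb > Ba

C is in period 2, group 14; Ar is in period 3, group 18; Sb is in period 5, group 15; Xe is in period 5, group 18; Ba is in period 6, group 2.
Removing the outermost electron gets harder across a period and easier down a group.
Here both period and group differ, so the two effects have to be weighed against each other.
Sb > Ba: relative to Ba, both the across-period and down-group shifts push Sb's first ionization energy up.
C > Sb: period and group pull opposite ways; the down-group shift dominates (1086 vs 831 kJ/mol).
Xe > C: the two effects oppose for this pair; the across-period effect wins (1170 vs 1086 kJ/mol).
Ar > Xe: Ar sits above Xe in group 18, so the down-group effect alone puts Ar higher.
For reference (kJ/mol): C 1086, Ar 1521, Sb 831, Xe 1170, Ba 503.
So from highest to lowest: Ar > Xe > C > Sb > Ba.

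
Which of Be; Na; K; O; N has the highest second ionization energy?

Na

After 1 electron has been removed, what remains? Be⁺ still has 1 valence electron; Na⁺ is the bare [Ne] core; K⁺ is the bare [Ar] core; O⁺ still has 5 valence electrons; N⁺ still has 4 valence electrons.
Usually core removal costs more than valence removal, but here the competition is close: a tightly held n=2 valence electron can cost more to remove than an n=3 core electron, so the actual values have to decide it.
Valence configurations: Be⁺ [He]2s¹, O⁺ [He]2s²2p³, N⁺ [He]2s²2p².
The numbers (kJ/mol): Be 1757, Na 4562, K 3052, O 3388, N 2856.
Putting it together, IE_2: Be < N < K < O < Na.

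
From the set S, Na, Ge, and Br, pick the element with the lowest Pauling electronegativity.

Na

Na is in period 3, group 1; S is in period 3, group 16; Ge is in period 4, group 14; Br is in period 4, group 17.
Atoms toward the upper right of the periodic table pull bonding electrons most strongly.
Neither a single period nor a single group — weigh both effects.
Ge > Na: period and group pull opposite ways; the across-period shift dominates (2.01 vs 0.93).
S > Ge: both effects reinforce here, so S is clearly the higher of the two.
Br > S: the two effects oppose for this pair; the across-period effect wins (2.96 vs 2.58).
For reference (Pauling): Na 0.93, S 2.58, Ge 2.01, Br 2.96.
The lowest Pauling electronegativity among these belongs to Na.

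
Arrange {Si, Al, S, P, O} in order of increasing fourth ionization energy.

IE_4 is the cost of taking one more electron from the +3 cation: Si³⁺ still has 1 valence electron; Al³⁺ is the bare [Ne] core; S³⁺ still has 3 valence electrons; P³⁺ still has 2 valence electrons; O³⁺ still has 3 valence electrons.
Breaking into a closed-shell core is much more expensive than removing a leftover valence electron — Al has the largest IE_4 here.
Valence configurations: Si³⁺ [Ne]3s¹, S³⁺ [Ne]3s²3p¹, P³⁺ [Ne]3s², O³⁺ [He]2s²2p¹.
S³⁺ loses a lone 3p electron whereas P³⁺ must break into a filled 3s² pair, so IE_4(P) > IE_4(S) even though S has the higher nuclear charge.
The numbers (kJ/mol): Si 4356, Al 11577, S 4556, P 4964, O 7469.
So the fourth ionization energies run Si < S < P < O < Al.

Si, S, P, O, Al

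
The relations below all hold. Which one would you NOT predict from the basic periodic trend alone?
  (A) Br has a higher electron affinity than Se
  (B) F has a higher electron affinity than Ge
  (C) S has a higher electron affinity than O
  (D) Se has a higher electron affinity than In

The general trend: electron affinity increases across a period and decreases down a group.
(A) Br (period 4, group 17) vs Se (period 4, group 16): the stated order agrees with the simple trend.
(B) F (period 2, group 17) vs Ge (period 4, group 14): the stated order agrees with the simple trend.
(C) S (period 3, group 16) vs O (period 2, group 16): the stated order contradicts the simple trend.
(D) Se (period 4, group 16) vs In (period 5, group 13): the stated order agrees with the simple trend.
The exception is (C): the compact 2p subshell of O repels the added electron more than S's larger 3p does.

(C)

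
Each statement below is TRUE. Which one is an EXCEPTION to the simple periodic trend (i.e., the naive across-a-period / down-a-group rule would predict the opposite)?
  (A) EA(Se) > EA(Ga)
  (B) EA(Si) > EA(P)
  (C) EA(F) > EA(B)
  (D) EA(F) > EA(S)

The general trend: electron affinity increases across a period and decreases down a group.
(A) Se (period 4, group 16) vs Ga (period 4, group 13): the stated order agrees with the simple trend.
(B) Si (period 3, group 14) vs P (period 3, group 15): the stated order contradicts the simple trend.
(C) F (period 2, group 17) vs B (period 2, group 13): the stated order agrees with the simple trend.
(D) F (period 2, group 17) vs S (period 3, group 16): the stated order agrees with the simple trend.
The exception is (B): adding an electron to P's half-filled 3p³ is unfavourable, so Si (3p²) has the more exothermic EA.

(B)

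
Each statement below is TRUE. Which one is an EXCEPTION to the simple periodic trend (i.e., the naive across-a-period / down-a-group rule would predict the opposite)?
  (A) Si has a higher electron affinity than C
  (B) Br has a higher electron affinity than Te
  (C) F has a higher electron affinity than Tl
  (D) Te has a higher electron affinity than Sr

(A)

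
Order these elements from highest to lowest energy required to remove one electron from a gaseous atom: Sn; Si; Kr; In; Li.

Kr, Si, Sn, In, Li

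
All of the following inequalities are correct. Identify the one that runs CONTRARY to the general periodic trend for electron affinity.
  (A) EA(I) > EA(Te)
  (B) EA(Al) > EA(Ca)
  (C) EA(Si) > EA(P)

(C)

The general trend: electron affinity increases across a period and decreases down a group.
(A) I (period 5, group 17) vs Te (period 5, group 16): the stated order agrees with the simple trend.
(B) Al (period 3, group 13) vs Ca (period 4, group 2): the stated order agrees with the simple trend.
(C) Si (period 3, group 14) vs P (period 3, group 15): the stated order contradicts the simple trend.
The exception is (C): adding an electron to P's half-filled 3p³ is unfavourable, so Si (3p²) has the more exothermic EA.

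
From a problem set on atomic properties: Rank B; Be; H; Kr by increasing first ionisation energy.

H is in period 1, group 1; Be is in period 2, group 2; B is in period 2, group 13; Kr is in period 4, group 18.
Across a period the outer electron is held more tightly (higher IE₁); down a group it sits in a higher shell, more shielded, and comes off more easily.
These span different periods and groups, so the two trends combine.
Be > B: this pair runs against the simple trend — see the exception note.
H > Be: period and group pull opposite ways; the down-group shift dominates (1312 vs 900 kJ/mol).
Kr > H: period and group pull opposite ways; the across-period shift dominates (1351 vs 1312 kJ/mol).
Note the exception: Be has a higher first ionization energy than B, contrary to the simple trend — removing B's lone 2p electron is easier than breaking Be's filled 2s².
For reference (kJ/mol): H 1312, Be 900, B 801, Kr 1351.
So from lowest to highest: B < Be < H < Kr.

B, Be, H, Kr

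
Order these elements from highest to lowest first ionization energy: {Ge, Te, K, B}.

Te > B > Ge > K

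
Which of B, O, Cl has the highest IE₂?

O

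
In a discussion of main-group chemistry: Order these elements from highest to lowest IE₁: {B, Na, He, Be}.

He > Be > B > Na

He is in period 1, group 18; Be is in period 2, group 2; B is in period 2, group 13; Na is in period 3, group 1.
IE₁ increases left→right with effective nuclear charge and decreases top→bottom as the valence shell moves farther out.
Neither a single period nor a single group — weigh both effects.
B > Na: relative to Na, both the across-period and down-group shifts push B's first ionization energy up.
Be > B: this pair runs against the simple trend — see the exception note.
He > Be: both effects reinforce here, so He is clearly the higher of the two.
Note the exception: Be has a higher first ionization energy than B, contrary to the simple trend — removing B's lone 2p electron is easier than breaking Be's filled 2s².
Tabulated first ionization energy (kJ/mol): He 2372, Be 900, B 801, Na 496.
So from highest to lowest: He > Be > B > Na.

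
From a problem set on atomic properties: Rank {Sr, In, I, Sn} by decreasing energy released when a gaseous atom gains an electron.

I > Sn > In > Sr

Sr is in period 5, group 2; In is in period 5, group 13; Sn is in period 5, group 14; I is in period 5, group 17.
Electron affinity generally becomes more exothermic across a period toward the halogens and less exothermic down a group.
All lie in period 5, so electron affinity increases left to right.
So from highest to lowest: I > Sn > In > Sr.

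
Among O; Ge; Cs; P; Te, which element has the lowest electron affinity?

Cs

O is in period 2, group 16; P is in period 3, group 15; Ge is in period 4, group 14; Te is in period 5, group 16; Cs is in period 6, group 1.
EA tends to increase across a period and decrease down a group, though the pattern is less regular than for IE or radius.
Here both period and group differ, so the two effects have to be weighed against each other.
P > Cs: both effects reinforce here, so P is clearly the higher of the two.
Ge > P: this pair runs against the simple trend — see the exception note.
O > Ge: relative to Ge, both the across-period and down-group shifts push O's electron affinity up.
Te > O: this pair runs against the simple trend — see the exception note.
Note the exception: Ge has a higher electron affinity than P, contrary to the simple trend — adding an electron to P's half-filled np³ subshell costs electron-pairing energy.
Note the exception: Te has a higher electron affinity than O, contrary to the simple trend — O's compact 2p subshell gives strong electron–electron repulsion on the added electron.
Tabulated electron affinity (kJ/mol): O 141, P 72, Ge 119, Te 190, Cs 46.
The lowest electron affinity among these belongs to Cs.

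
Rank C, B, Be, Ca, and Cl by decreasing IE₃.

Be > Ca > C > Cl > B

After 2 electrons have been removed, what remains? C²⁺ still has 2 valence electrons; B²⁺ still has 1 valence electron; Be²⁺ is the bare [He] core; Ca²⁺ is the bare [Ar] core; Cl²⁺ still has 5 valence electrons.
Breaking into a closed-shell core is much more expensive than removing a leftover valence electron — Ca and Be have the largest IE_3 here.
Valence configurations: C²⁺ [He]2s², B²⁺ [He]2s¹, Cl²⁺ [Ne]3s²3p³.
Approximate IE_3 values (kJ/mol): C 4620, B 3660, Be 14849, Ca 4912, Cl 3822.
Overall IE_3 order: B < Cl < C < Ca < Be.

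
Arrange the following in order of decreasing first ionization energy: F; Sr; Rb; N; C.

C is in period 2, group 14; N is in period 2, group 15; F is in period 2, group 17; Rb is in period 5, group 1; Sr is in period 5, group 2.
First ionization energy rises across a period (greater Z_eff holds electrons more tightly) and falls down a group (valence electrons are farther from the nucleus).
Neither a single period nor a single group — weigh both effects.
Sr > Rb: both are in period 5; the period trend gives Sr the larger value.
C > Sr: relative to Sr, both the across-period and down-group shifts push C's first ionization energy up.
N > C: N lies to the right of C in period 2, so the across-period effect alone puts N higher.
F > N: F lies to the right of N in period 2, so the across-period effect alone puts F higher.
Approximate values (kJ/mol): C 1086, N 1402, F 1681, Rb 403, Sr 550.
So from highest to lowest: F > N > C > Sr > Rb.

F > N > C > Sr > Rb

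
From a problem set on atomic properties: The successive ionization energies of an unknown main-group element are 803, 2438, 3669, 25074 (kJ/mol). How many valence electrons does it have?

3

Look for the largest jump between consecutive ionization energies: IE4/IE3 ≈ 6.8, far larger than any earlier ratio.
That jump marks the point where a core electron is being removed. So the atom has 3 valence electrons.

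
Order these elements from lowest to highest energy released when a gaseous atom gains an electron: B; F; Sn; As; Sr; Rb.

B is in period 2, group 13; F is in period 2, group 17; As is in period 4, group 15; Rb is in period 5, group 1; Sr is in period 5, group 2; Sn is in period 5, group 14.
Atoms with high Z_eff and room in the valence shell (especially the halogens) have the most exothermic electron affinities.
Neither a single period nor a single group — weigh both effects.
B > Sr: both effects reinforce here, so B is clearly the higher of the two.
Rb > B: this pair runs against the simple trend — see the exception note.
As > Rb: both effects reinforce here, so As is clearly the higher of the two.
Sn > As: this pair runs against the simple trend — see the exception note.
F > Sn: relative to Sn, both the across-period and down-group shifts push F's electron affinity up.
Note the exception: Rb has a higher electron affinity than B, contrary to the simple trend — B's ns²np¹ configuration gives only a small electron affinity — the sparsely filled np subshell binds an added electron weakly.
Note the exception: Sn has a higher electron affinity than As, contrary to the simple trend — adding an electron to As's half-filled np³ subshell costs electron-pairing energy.
Note the exception: Rb has a higher electron affinity than Sr, contrary to the simple trend — adding an electron to Sr (ns²) has to open a new, higher-energy np subshell, which is unfavourable.
Tabulated electron affinity (kJ/mol): B 27, F 328, As 78, Rb 47, Sr 5, Sn 107.
So from lowest to highest: Sr < B < Rb < As < Sn < F.

Sr < B < Rb < As < Sn < F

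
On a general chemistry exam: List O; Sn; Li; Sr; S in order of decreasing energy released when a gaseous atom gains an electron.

S > O > Sn > Li > Sr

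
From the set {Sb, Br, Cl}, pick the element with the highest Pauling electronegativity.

Cl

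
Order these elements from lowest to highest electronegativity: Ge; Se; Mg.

Mg is in period 3, group 2; Ge is in period 4, group 14; Se is in period 4, group 16.
Atoms toward the upper right of the periodic table pull bonding electrons most strongly.
Neither a single period nor a single group — weigh both effects.
Ge > Mg: period and group pull opposite ways; the across-period shift dominates (2.01 vs 1.31).
Se > Ge: Se lies to the right of Ge in period 4, so the across-period effect alone puts Se higher.
Tabulated electronegativity (Pauling): Mg 1.31, Ge 2.01, Se 2.55.
So from lowest to highest: Mg < Ge < Se.

Mg < Ge < Se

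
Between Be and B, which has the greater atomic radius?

Be is in period 2, group 2; B is in period 2, group 13.
Radius decreases left→right (rising Z_eff, same n) and increases top→bottom (higher n).
All lie in period 2, so atomic radius increases right to left.
So Be has the greater atomic radius (Be > B).

Be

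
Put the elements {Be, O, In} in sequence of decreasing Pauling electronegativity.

Atoms toward the upper right of the periodic table pull bonding electrons most strongly.
These span different periods and groups, so the two trends combine.
In > Be: the two effects oppose for this pair; the across-period effect wins (1.78 vs 1.57).
O > In: both effects reinforce here, so O is clearly the higher of the two.
For reference (Pauling): Be 1.57, O 3.44, In 1.78.
So from highest to lowest: O > In > Be.

O, In, Be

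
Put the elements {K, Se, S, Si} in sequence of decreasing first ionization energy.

S > Se > Si > K

Removing the outermost electron gets harder across a period and easier down a group.
Neither a single period nor a single group — weigh both effects.
Si > K: relative to K, both the across-period and down-group shifts push Si's first ionization energy up.
Se > Si: period and group pull opposite ways; the across-period shift dominates (941 vs 786 kJ/mol).
S > Se: S sits above Se in group 16, so the down-group effect alone puts S higher.
For reference (kJ/mol): Si 786, S 1000, K 419, Se 941.
So from highest to lowest: S > Se > Si > K.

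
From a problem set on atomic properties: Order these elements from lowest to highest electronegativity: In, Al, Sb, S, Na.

Na < Al < In < Sb < S

Na is in period 3, group 1; Al is in period 3, group 13; S is in period 3, group 16; In is in period 5, group 13; Sb is in period 5, group 15.
EN rises left→right (higher Z_eff, smaller atoms) and falls top→bottom (larger, more shielded atoms).
Here both period and group differ, so the two effects have to be weighed against each other.
Al > Na: both are in period 3; the period trend gives Al the larger value.
In > Al: this pair runs against the simple trend — see the exception note.
Sb > In: Sb lies to the right of In in period 5, so the across-period effect alone puts Sb higher.
S > Sb: relative to Sb, both the across-period and down-group shifts push S's electronegativity up.
Note the exception: In has a higher electronegativity than Al, contrary to the simple trend — poor shielding by filled d (and f) subshells raises the heavier element's effective nuclear charge more than the simple down-group trend predicts.
Tabulated electronegativity (Pauling): Na 0.93, Al 1.61, S 2.58, In 1.78, Sb 2.05.
So from lowest to highest: Na < Al < In < Sb < S.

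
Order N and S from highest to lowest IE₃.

N, S

After 2 electrons have been removed, what remains? N²⁺ still has 3 valence electrons; S²⁺ still has 4 valence electrons.
All are still removing valence electrons, so compare the +2 ions as you would atoms: IE_3 generally rises across a period (higher Z_eff) and falls down a group (larger shell), subject to the usual subshell exceptions.
Valence configurations: N²⁺ [He]2s²2p¹, S²⁺ [Ne]3s²3p².
The numbers (kJ/mol): N 4578, S 3357.
So the third ionization energies run S < N.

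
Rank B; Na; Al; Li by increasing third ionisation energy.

Al, B, Na, Li

After 2 electrons have been removed, what remains? B²⁺ still has 1 valence electron; Na²⁺ is already 1 electron into the core; Al²⁺ still has 1 valence electron; Li²⁺ is already 1 electron into the core.
Core electrons are held far more tightly than valence electrons, so Na and Li top the IE_3 order.
Valence configurations: B²⁺ [He]2s¹, Al²⁺ [Ne]3s¹.
Tabulated IE_3 (kJ/mol): B 3660, Na 6910, Al 2745, Li 11815.
Hence IE_3: Al < B < Na < Li.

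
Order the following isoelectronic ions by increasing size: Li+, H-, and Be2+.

Be2+ < Li+ < H-

All of these have 2 electrons, so size is governed by nuclear charge alone: the more protons, the stronger the pull on the same electron cloud, and the smaller the ion.
Nuclear charges: Be2+ (Z=4), Li+ (Z=3), H- (Z=1).
Smallest to largest: Be2+ < Li+ < H-.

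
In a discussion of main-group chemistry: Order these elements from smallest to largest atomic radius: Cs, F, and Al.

F, Al, Cs

F is in period 2, group 17; Al is in period 3, group 13; Cs is in period 6, group 1.
Moving right in a period, electrons are added to the same shell under a stronger nuclear pull, so atoms get smaller; moving down, a new shell is opened and atoms get larger.
Neither a single period nor a single group — weigh both effects.
Al > F: relative to F, both the across-period and down-group shifts push Al's atomic radius up.
Cs > Al: relative to Al, both the across-period and down-group shifts push Cs's atomic radius up.
Tabulated atomic radius (pm): F 64, Al 126, Cs 232.
So from smallest to largest: F < Al < Cs.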